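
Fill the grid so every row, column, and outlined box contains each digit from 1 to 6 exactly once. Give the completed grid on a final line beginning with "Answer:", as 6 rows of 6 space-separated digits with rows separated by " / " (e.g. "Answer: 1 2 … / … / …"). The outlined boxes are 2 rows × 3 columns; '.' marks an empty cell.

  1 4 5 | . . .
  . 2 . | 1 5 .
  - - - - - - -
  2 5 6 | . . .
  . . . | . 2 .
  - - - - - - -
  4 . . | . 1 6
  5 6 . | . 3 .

Step 1. [r4c1∈{3}] r4c1's peers cover all but 3, so r4c1=3.
Step 2. [r3c5∈{4}] r3c5 is down to just 4 ⇒ r3c5=4.
Step 3. [r6c4∈{2,4}] across col 4, 4 lands solely at r6c4, so r6c4=4.
Step 4. [r6c6∈{2}] r6c6 is down to just 2, so r6c6=2.
Step 5. [r1c6∈{3}] nothing but 3 survives at r1c6 ⇒ r1c6=3.
Step 6. [r4c4∈{5,6}] r4c4 is the only open cell in row 4 admitting 6 ⇒ r4c4=6.
Step 7. [r4c2∈{1}] r4c2's peers cover all but 1 ⇒ r4c2=1.
Step 8. [r5c2∈{3}] r5c2 is down to just 3. So r5c2=3.
Step 9. [r3c4∈{3}] r3c4 has the single candidate 3. So r3c4=3.
Step 10. [r4c3∈{4}] r4c3 is down to just 4 ⇒ r4c3=4.
Step 11. [r2c1∈{6}] r2c1 has the single candidate 6, so r2c1=6.
Step 12. [r4c6∈{5}] r4c6's peers cover all but 5. So r4c6=5.
Step 13. [r1c5∈{6}] r1c5 has the single candidate 6. So r1c5=6.
Step 14. [r2c6∈{4}] only 4 remains possible at r2c6, so r2c6=4.
Step 15. [r5c4∈{5}] r5c4 is down to just 5, so r5c4=5.
Step 16. [r5c3∈{2}] r5c3 has the single candidate 2. So r5c3=2.
Step 17. [r3c6∈{1}] only 1 remains possible at r3c6, so r3c6=1.
Step 18. [r6c3∈{1}] r6c3 is down to just 1, so r6c3=1.
Step 19. [r1c4∈{2}] r1c4's peers cover all but 2. So r1c4=2.
Step 20. [r2c3∈{3}] r2c3's peers cover all but 3, so r2c3=3.

Answer: 1 4 5 2 6 3 / 6 2 3 1 5 4 / 2 5 6 3 4 1 / 3 1 4 6 2 5 / 4 3 2 5 1 6 / 5 6 1 4 3 2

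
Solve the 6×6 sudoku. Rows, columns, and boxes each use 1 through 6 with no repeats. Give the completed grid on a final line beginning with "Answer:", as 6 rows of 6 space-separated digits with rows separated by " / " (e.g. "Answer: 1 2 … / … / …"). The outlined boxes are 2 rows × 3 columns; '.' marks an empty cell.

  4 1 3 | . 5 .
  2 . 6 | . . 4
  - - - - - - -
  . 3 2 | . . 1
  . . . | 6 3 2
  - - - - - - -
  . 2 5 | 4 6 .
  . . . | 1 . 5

Step 1. [r4c3∈{1,4}] col 3 places 1 nowhere but r4c3. So r4c3=1.
Step 2. [r3c1∈{5,6}] across row 3, 6 lands solely at r3c1. So r3c1=6.
Step 3. [r4c2∈{4,5}] 4 has one home in row 4: r4c2, so r4c2=4.
Step 4. [r5c1∈{1,3}] row 5 places 1 nowhere but r5c1 ⇒ r5c1=1.
Step 5. [r1c4∈{2}] nothing but 2 survives at r1c4, so r1c4=2.
Step 6. [r4c1∈{5}] r4c1 is down to just 5. So r4c1=5.
Step 7. [r5c6∈{3}] only 3 remains possible at r5c6, so r5c6=3.
Step 8. [r3c4∈{5}] only 5 remains possible at r3c4. So r3c4=5.
Step 9. [r3c5∈{4}] r3c5 has the single candidate 4. So r3c5=4.
Step 10. [r6c5∈{2}] nothing but 2 survives at r6c5. So r6c5=2.
Step 11. [r2c4∈{3}] nothing but 3 survives at r2c4 ⇒ r2c4=3.
Step 12. [r2c5∈{1}] r2c5 is down to just 1. So r2c5=1.
Step 13. [r1c6∈{6}] only 6 remains possible at r1c6 ⇒ r1c6=6.
Step 14. [r6c1∈{3}] nothing but 3 survives at r6c1. So r6c1=3.
Step 15. [r6c2∈{6}] r6c2 has the single candidate 6. So r6c2=6.
Step 16. [r2c2∈{5}] r2c2's peers cover all but 5, so r2c2=5.
Step 17. [r6c3∈{4}] only 4 remains possible at r6c3, so r6c3=4.

Answer: 4 1 3 2 5 6 / 2 5 6 3 1 4 / 6 3 2 5 4 1 / 5 4 1 6 3 2 / 1 2 5 4 6 3 / 3 6 4 1 2 5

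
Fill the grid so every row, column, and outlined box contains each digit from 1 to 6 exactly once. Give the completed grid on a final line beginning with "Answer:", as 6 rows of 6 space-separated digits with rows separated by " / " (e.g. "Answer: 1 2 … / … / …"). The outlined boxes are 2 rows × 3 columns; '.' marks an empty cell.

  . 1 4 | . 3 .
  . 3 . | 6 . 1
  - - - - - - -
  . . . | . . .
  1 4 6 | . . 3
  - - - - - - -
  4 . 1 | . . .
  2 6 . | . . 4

Step 1. [r5c2∈{5}] only 5 remains possible at r5c2. So r5c2=5.
Step 2. [r3c2∈{2}] r3c2 has the single candidate 2 ⇒ r3c2=2.
Step 3. [r2c1∈{5}] r2c1 has the single candidate 5, so r2c1=5.
Step 4. [r3c3∈{3,5}] in col 3, 5 fits only at r3c3 ⇒ r3c3=5.
Step 5. [r2c5∈{2,4}] across row 2, 4 lands solely at r2c5 ⇒ r2c5=4.
Step 6. [r3c6∈{6}] nothing but 6 survives at r3c6. So r3c6=6.
Step 7. [r5c6∈{2}] r5c6 is down to just 2. So r5c6=2.
Step 8. [r1c4∈{2,5}] in row 1, 2 fits only at r1c4, so r1c4=2.
Step 9. [r3c5∈{1}] nothing but 1 survives at r3c5 ⇒ r3c5=1.
Step 10. [r4c4∈{5}] r4c4 is down to just 5 ⇒ r4c4=5.
Step 11. [r6c4∈{1,3}] r6c4 is the only open cell in row 6 admitting 1 ⇒ r6c4=1.
Step 12. [r3c4∈{4}] r3c4 is down to just 4. So r3c4=4.
Step 13. [r4c5∈{2}] r4c5 is down to just 2. So r4c5=2.
Step 14. [r6c5∈{5}] nothing but 5 survives at r6c5. So r6c5=5.
Step 15. [r6c3∈{3}] r6c3 is down to just 3. So r6c3=3.
Step 16. [r2c3∈{2}] only 2 remains possible at r2c3, so r2c3=2.
Step 17. [r5c4∈{3}] only 3 remains possible at r5c4, so r5c4=3.
Step 18. [r3c1∈{3}] r3c1 has the single candidate 3, so r3c1=3.
Step 19. [r5c5∈{6}] r5c5 has the single candidate 6, so r5c5=6.
Step 20. [r1c1∈{6}] r1c1 is down to just 6 ⇒ r1c1=6.
Step 21. [r1c6∈{5}] only 5 remains possible at r1c6 ⇒ r1c6=5.

Answer: 6 1 4 2 3 5 / 5 3 2 6 4 1 / 3 2 5 4 1 6 / 1 4 6 5 2 3 / 4 5 1 3 6 2 / 2 6 3 1 5 4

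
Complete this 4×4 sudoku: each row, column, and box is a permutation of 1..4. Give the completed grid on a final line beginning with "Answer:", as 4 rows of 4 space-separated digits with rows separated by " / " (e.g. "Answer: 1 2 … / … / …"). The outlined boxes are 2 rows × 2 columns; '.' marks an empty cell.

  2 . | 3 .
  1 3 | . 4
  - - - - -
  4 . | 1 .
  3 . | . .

Step 1. [r4c4∈{2}] r4c4 has the single candidate 2 ⇒ r4c4=2.
Step 2. [r1c2∈{4}] nothing but 4 survives at r1c2 ⇒ r1c2=4.
Step 3. [r3c2∈{2}] only 2 remains possible at r3c2 ⇒ r3c2=2.
Step 4. [r2c3∈{2}] r2c3 is down to just 2. So r2c3=2.
Step 5. [r4c3∈{4}] r4c3 is down to just 4 ⇒ r4c3=4.
Step 6. [r4c2∈{1}] nothing but 1 survives at r4c2, so r4c2=1.
Step 7. [r1c4∈{1}] r1c4's peers cover all but 1. So r1c4=1.
Step 8. [r3c4∈{3}] r3c4 has the single candidate 3 ⇒ r3c4=3.

Answer: 2 4 3 1 / 1 3 2 4 / 4 2 1 3 / 3 1 4 2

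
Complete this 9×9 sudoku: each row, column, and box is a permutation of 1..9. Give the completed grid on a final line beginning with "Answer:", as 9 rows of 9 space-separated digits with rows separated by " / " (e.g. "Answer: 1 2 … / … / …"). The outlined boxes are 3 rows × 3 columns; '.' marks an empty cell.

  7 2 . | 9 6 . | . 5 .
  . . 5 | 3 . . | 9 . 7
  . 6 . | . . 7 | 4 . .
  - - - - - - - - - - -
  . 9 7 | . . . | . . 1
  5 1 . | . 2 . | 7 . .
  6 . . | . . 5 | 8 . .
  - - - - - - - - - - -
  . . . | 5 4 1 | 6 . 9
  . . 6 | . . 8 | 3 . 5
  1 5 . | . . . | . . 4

Step 1. [r9c7∈{2}] r9c7 is down to just 2. So r9c7=2.
Step 2. [r2c8∈{1,2,6,8}] across row 2, 6 lands solely at r2c8, so r2c8=6.
Step 3. [r1c6∈{4}] r1c6 is down to just 4. So r1c6=4.
Step 4. [r2c5∈{1,8}] r2c5 is the only open cell in row 2 admitting 1 ⇒ r2c5=1.
Step 5. [r8c4∈{2,7}] box 8 places 2 nowhere but r8c4. So r8c4=2.
Step 6. [r3c4∈{8}] r3c4 has the single candidate 8 ⇒ r3c4=8.
Step 7. [r5c3∈{3,4,8}] in row 5, 8 fits only at r5c3. So r5c3=8.
Step 8. [r6c3∈{2,3,4}] r6c3 is the only open cell in col 3 admitting 4 ⇒ r6c3=4.
Step 9. [r6c2∈{3}] only 3 remains possible at r6c2. So r6c2=3.
Step 10. [r6c9∈{2}] r6c9 has the single candidate 2. So r6c9=2.
Step 11. [r3c9∈{3}] r3c9's peers cover all but 3 ⇒ r3c9=3.
Step 12. [r7c1∈{2,3,8}] in col 1, 3 fits only at r7c1. So r7c1=3.
Step 13. [r9c3∈{9}] only 9 remains possible at r9c3 ⇒ r9c3=9.
Step 14. [r5c6∈{3,6,9}] col 6 places 9 nowhere but r5c6 ⇒ r5c6=9.
Step 15. [r6c5∈{7}] r6c5 has the single candidate 7. So r6c5=7.
Step 16. [r7c2∈{7,8}] 8 has one home in box 7: r7c2. So r7c2=8.
Step 17. [r8c2∈{4,7}] 7 has one home in col 2: r8c2 ⇒ r8c2=7.
Step 18. [r1c7∈{1}] only 1 remains possible at r1c7 ⇒ r1c7=1.
Step 19. [r9c5∈{3}] only 3 remains possible at r9c5 ⇒ r9c5=3.
Step 20. [r9c4∈{6,7}] in col 4, 7 fits only at r9c4. So r9c4=7.
Step 21. [r4c6∈{3,6}] 3 has one home in col 6: r4c6, so r4c6=3.
Step 22. [r4c8∈{4}] r4c8 has the single candidate 4, so r4c8=4.
Step 23. [r8c1∈{4}] r8c1 has the single candidate 4, so r8c1=4.
Step 24. [r5c4∈{4,6}] r5c4 is the only open cell in row 5 admitting 4, so r5c4=4.
Step 25. [r2c1∈{8}] nothing but 8 survives at r2c1 ⇒ r2c1=8.
Step 26. [r9c6∈{6}] only 6 remains possible at r9c6 ⇒ r9c6=6.
Step 27. [r2c6∈{2}] r2c6's peers cover all but 2, so r2c6=2.
Step 28. [r4c1∈{2}] r4c1's peers cover all but 2 ⇒ r4c1=2.
Step 29. [r2c2∈{4}] r2c2 has the single candidate 4 ⇒ r2c2=4.
Step 30. [r9c8∈{8}] r9c8 has the single candidate 8 ⇒ r9c8=8.
Step 31. [r8c5∈{9}] r8c5 is down to just 9, so r8c5=9.
Step 32. [r3c5∈{5}] r3c5 is down to just 5 ⇒ r3c5=5.
Step 33. [r7c8∈{7}] r7c8's peers cover all but 7. So r7c8=7.
Step 34. [r1c3∈{3}] nothing but 3 survives at r1c3. So r1c3=3.
Step 35. [r7c3∈{2}] r7c3 has the single candidate 2, so r7c3=2.
Step 36. [r3c8∈{2}] only 2 remains possible at r3c8 ⇒ r3c8=2.
Step 37. [r4c4∈{6}] r4c4's peers cover all but 6, so r4c4=6.
Step 38. [r6c4∈{1}] only 1 remains possible at r6c4. So r6c4=1.
Step 39. [r8c8∈{1}] nothing but 1 survives at r8c8 ⇒ r8c8=1.
Step 40. [r6c8∈{9}] r6c8 is down to just 9. So r6c8=9.
Step 41. [r4c5∈{8}] nothing but 8 survives at r4c5, so r4c5=8.
Step 42. [r5c8∈{3}] r5c8 is down to just 3, so r5c8=3.
Step 43. [r3c1∈{9}] r3c1 is down to just 9, so r3c1=9.
Step 44. [r3c3∈{1}] r3c3 has the single candidate 1 ⇒ r3c3=1.
Step 45. [r5c9∈{6}] r5c9's peers cover all but 6 ⇒ r5c9=6.
Step 46. [r1c9∈{8}] r1c9's peers cover all but 8, so r1c9=8.
Step 47. [r4c7∈{5}] only 5 remains possible at r4c7. So r4c7=5.

Answer: 7 2 3 9 6 4 1 5 8 / 8 4 5 3 1 2 9 6 7 / 9 6 1 8 5 7 4 2 3 / 2 9 7 6 8 3 5 4 1 / 5 1 8 4 2 9 7 3 6 / 6 3 4 1 7 5 8 9 2 / 3 8 2 5 4 1 6 7 9 / 4 7 6 2 9 8 3 1 5 / 1 5 9 7 3 6 2 8 4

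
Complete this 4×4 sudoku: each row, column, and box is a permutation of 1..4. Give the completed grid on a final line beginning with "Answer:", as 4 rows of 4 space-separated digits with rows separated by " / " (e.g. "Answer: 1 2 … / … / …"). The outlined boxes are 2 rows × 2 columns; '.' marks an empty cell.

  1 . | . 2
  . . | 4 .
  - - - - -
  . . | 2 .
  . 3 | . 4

Step 1. [r3c4∈{1,3}] in row 3, 3 fits only at r3c4, so r3c4=3.
Step 2. [r2c1∈{2,3}] 3 has one home in row 2: r2c1, so r2c1=3.
Step 3. [r3c2∈{1,4}] row 3 places 1 nowhere but r3c2 ⇒ r3c2=1.
Step 4. [r2c4∈{1}] r2c4 is down to just 1 ⇒ r2c4=1.
Step 5. [r4c1∈{2}] r4c1's peers cover all but 2 ⇒ r4c1=2.
Step 6. [r1c3∈{3}] r1c3 is down to just 3. So r1c3=3.
Step 7. [r3c1∈{4}] only 4 remains possible at r3c1. So r3c1=4.
Step 8. [r2c2∈{2}] r2c2's peers cover all but 2 ⇒ r2c2=2.
Step 9. [r4c3∈{1}] r4c3's peers cover all but 1. So r4c3=1.
Step 10. [r1c2∈{4}] only 4 remains possible at r1c2. So r1c2=4.

Answer: 1 4 3 2 / 3 2 4 1 / 4 1 2 3 / 2 3 1 4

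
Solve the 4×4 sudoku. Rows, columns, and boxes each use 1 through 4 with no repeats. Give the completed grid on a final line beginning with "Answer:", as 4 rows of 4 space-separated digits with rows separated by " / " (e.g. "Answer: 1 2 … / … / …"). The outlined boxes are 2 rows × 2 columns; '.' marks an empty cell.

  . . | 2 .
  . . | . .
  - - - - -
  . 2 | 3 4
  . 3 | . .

Step 1. [r4c1∈{1,4}] in row 4, 4 fits only at r4c1. So r4c1=4.
Step 2. [r4c3∈{1}] r4c3's peers cover all but 1 ⇒ r4c3=1.
Step 3. [r3c1∈{1}] only 1 remains possible at r3c1, so r3c1=1.
Step 4. [r1c2∈{1,4}] r1c2 is the only open cell in row 1 admitting 4, so r1c2=4.
Step 5. [r1c4∈{1,3}] in row 1, 1 fits only at r1c4, so r1c4=1.
Step 6. [r1c1∈{3}] r1c1 is down to just 3. So r1c1=3.
Step 7. [r2c1∈{2}] nothing but 2 survives at r2c1. So r2c1=2.
Step 8. [r2c2∈{1}] r2c2 has the single candidate 1. So r2c2=1.
Step 9. [r4c4∈{2}] r4c4 has the single candidate 2 ⇒ r4c4=2.
Step 10. [r2c3∈{4}] r2c3 has the single candidate 4. So r2c3=4.
Step 11. [r2c4∈{3}] only 3 remains possible at r2c4, so r2c4=3.

Answer: 3 4 2 1 / 2 1 4 3 / 1 2 3 4 / 4 3 1 2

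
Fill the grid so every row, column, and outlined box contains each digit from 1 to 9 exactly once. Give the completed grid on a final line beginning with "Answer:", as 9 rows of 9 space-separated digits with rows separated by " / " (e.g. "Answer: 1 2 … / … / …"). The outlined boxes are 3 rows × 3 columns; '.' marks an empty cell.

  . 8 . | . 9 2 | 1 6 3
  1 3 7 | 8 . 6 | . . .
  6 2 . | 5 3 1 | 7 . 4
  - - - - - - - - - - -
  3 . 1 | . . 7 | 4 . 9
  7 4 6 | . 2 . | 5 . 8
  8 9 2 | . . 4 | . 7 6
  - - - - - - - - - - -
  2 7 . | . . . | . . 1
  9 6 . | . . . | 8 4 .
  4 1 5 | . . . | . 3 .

Step 1. [r6c5∈{1,5}] row 6 places 5 nowhere but r6c5, so r6c5=5.
Step 2. [r6c4∈{1,3}] in row 6, 1 fits only at r6c4 ⇒ r6c4=1.
Step 3. [r7c3∈{3,8}] across col 3, 8 lands solely at r7c3 ⇒ r7c3=8.
Step 4. [r1c4∈{4,7}] 7 has one home in row 1: r1c4 ⇒ r1c4=7.
Step 5. [r7c4∈{3,4,6,9}] col 4 places 4 nowhere but r7c4 ⇒ r7c4=4.
Step 6. [r7c6∈{3,5,9}] r7c6 is the only open cell in row 7 admitting 3 ⇒ r7c6=3.
Step 7. [r7c5∈{6}] r7c5 is down to just 6. So r7c5=6.
Step 8. [r7c7∈{9}] r7c7 has the single candidate 9, so r7c7=9.
Step 9. [r2c8∈{2,5,9}] across row 2, 9 lands solely at r2c8 ⇒ r2c8=9.
Step 10. [r5c6∈{9}] only 9 remains possible at r5c6. So r5c6=9.
Step 11. [r2c7∈{2}] nothing but 2 survives at r2c7, so r2c7=2.
Step 12. [r8c4∈{2}] nothing but 2 survives at r8c4, so r8c4=2.
Step 13. [r9c6∈{8}] r9c6 has the single candidate 8 ⇒ r9c6=8.
Step 14. [r9c5∈{7}] nothing but 7 survives at r9c5. So r9c5=7.
Step 15. [r2c9∈{5}] only 5 remains possible at r2c9 ⇒ r2c9=5.
Step 16. [r4c8∈{2}] r4c8 is down to just 2 ⇒ r4c8=2.
Step 17. [r4c5∈{8}] only 8 remains possible at r4c5. So r4c5=8.
Step 18. [r1c3∈{4}] r1c3's peers cover all but 4 ⇒ r1c3=4.
Step 19. [r4c2∈{5}] only 5 remains possible at r4c2. So r4c2=5.
Step 20. [r9c7∈{6}] r9c7's peers cover all but 6, so r9c7=6.
Step 21. [r8c9∈{7}] nothing but 7 survives at r8c9. So r8c9=7.
Step 22. [r3c3∈{9}] only 9 remains possible at r3c3. So r3c3=9.
Step 23. [r8c3∈{3}] r8c3's peers cover all but 3, so r8c3=3.
Step 24. [r4c4∈{6}] r4c4's peers cover all but 6. So r4c4=6.
Step 25. [r7c8∈{5}] r7c8 has the single candidate 5. So r7c8=5.
Step 26. [r9c9∈{2}] only 2 remains possible at r9c9 ⇒ r9c9=2.
Step 27. [r9c4∈{9}] r9c4 has the single candidate 9, so r9c4=9.
Step 28. [r6c7∈{3}] only 3 remains possible at r6c7, so r6c7=3.
Step 29. [r8c6∈{5}] r8c6's peers cover all but 5. So r8c6=5.
Step 30. [r3c8∈{8}] only 8 remains possible at r3c8. So r3c8=8.
Step 31. [r1c1∈{5}] r1c1 has the single candidate 5 ⇒ r1c1=5.
Step 32. [r2c5∈{4}] nothing but 4 survives at r2c5 ⇒ r2c5=4.
Step 33. [r8c5∈{1}] r8c5 is down to just 1 ⇒ r8c5=1.
Step 34. [r5c4∈{3}] r5c4's peers cover all but 3, so r5c4=3.
Step 35. [r5c8∈{1}] nothing but 1 survives at r5c8 ⇒ r5c8=1.

Answer: 5 8 4 7 9 2 1 6 3 / 1 3 7 8 4 6 2 9 5 / 6 2 9 5 3 1 7 8 4 / 3 5 1 6 8 7 4 2 9 / 7 4 6 3 2 9 5 1 8 / 8 9 2 1 5 4 3 7 6 / 2 7 8 4 6 3 9 5 1 / 9 6 3 2 1 5 8 4 7 / 4 1 5 9 7 8 6 3 2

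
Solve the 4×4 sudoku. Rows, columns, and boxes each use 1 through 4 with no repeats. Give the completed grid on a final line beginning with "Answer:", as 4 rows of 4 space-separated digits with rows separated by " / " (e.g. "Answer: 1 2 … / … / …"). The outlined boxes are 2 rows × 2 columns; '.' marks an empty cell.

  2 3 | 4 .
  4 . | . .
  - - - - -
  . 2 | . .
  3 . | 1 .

Step 1. [r2c3∈{2,3}] in col 3, 2 fits only at r2c3 ⇒ r2c3=2.
Step 2. [r2c4∈{1,3}] across row 2, 3 lands solely at r2c4. So r2c4=3.
Step 3. [r4c4∈{2,4}] r4c4 is the only open cell in row 4 admitting 2 ⇒ r4c4=2.
Step 4. [r2c2∈{1}] r2c2 is down to just 1, so r2c2=1.
Step 5. [r4c2∈{4}] only 4 remains possible at r4c2. So r4c2=4.
Step 6. [r3c3∈{3}] r3c3 is down to just 3, so r3c3=3.
Step 7. [r1c4∈{1}] r1c4 is down to just 1, so r1c4=1.
Step 8. [r3c4∈{4}] nothing but 4 survives at r3c4, so r3c4=4.
Step 9. [r3c1∈{1}] nothing but 1 survives at r3c1. So r3c1=1.

Answer: 2 3 4 1 / 4 1 2 3 / 1 2 3 4 / 3 4 1 2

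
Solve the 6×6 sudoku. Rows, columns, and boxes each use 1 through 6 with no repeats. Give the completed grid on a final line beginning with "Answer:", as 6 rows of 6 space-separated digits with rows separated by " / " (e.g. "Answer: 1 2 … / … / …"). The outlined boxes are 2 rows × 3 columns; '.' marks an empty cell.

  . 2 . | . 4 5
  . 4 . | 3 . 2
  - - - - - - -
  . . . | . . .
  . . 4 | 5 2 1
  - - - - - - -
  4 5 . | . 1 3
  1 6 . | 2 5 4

Step 1. [r4c1∈{3,6}] 6 has one home in row 4: r4c1, so r4c1=6.
Step 2. [r2c3∈{1,5,6}] row 2 places 1 nowhere but r2c3 ⇒ r2c3=1.
Step 3. [r3c5∈{3,6}] across col 5, 3 lands solely at r3c5, so r3c5=3.
Step 4. [r5c4∈{6}] r5c4 is down to just 6 ⇒ r5c4=6.
Step 5. [r3c1∈{2,5}] 2 has one home in col 1: r3c1 ⇒ r3c1=2.
Step 6. [r1c1∈{3}] nothing but 3 survives at r1c1, so r1c1=3.
Step 7. [r2c1∈{5}] r2c1 has the single candidate 5 ⇒ r2c1=5.
Step 8. [r3c2∈{1}] only 1 remains possible at r3c2. So r3c2=1.
Step 9. [r2c5∈{6}] r2c5's peers cover all but 6. So r2c5=6.
Step 10. [r1c3∈{6}] r1c3 is down to just 6. So r1c3=6.
Step 11. [r5c3∈{2}] r5c3 has the single candidate 2, so r5c3=2.
Step 12. [r3c3∈{5}] r3c3 is down to just 5 ⇒ r3c3=5.
Step 13. [r3c6∈{6}] only 6 remains possible at r3c6 ⇒ r3c6=6.
Step 14. [r1c4∈{1}] only 1 remains possible at r1c4, so r1c4=1.
Step 15. [r6c3∈{3}] r6c3 is down to just 3 ⇒ r6c3=3.
Step 16. [r3c4∈{4}] only 4 remains possible at r3c4 ⇒ r3c4=4.
Step 17. [r4c2∈{3}] nothing but 3 survives at r4c2, so r4c2=3.

Answer: 3 2 6 1 4 5 / 5 4 1 3 6 2 / 2 1 5 4 3 6 / 6 3 4 5 2 1 / 4 5 2 6 1 3 / 1 6 3 2 5 4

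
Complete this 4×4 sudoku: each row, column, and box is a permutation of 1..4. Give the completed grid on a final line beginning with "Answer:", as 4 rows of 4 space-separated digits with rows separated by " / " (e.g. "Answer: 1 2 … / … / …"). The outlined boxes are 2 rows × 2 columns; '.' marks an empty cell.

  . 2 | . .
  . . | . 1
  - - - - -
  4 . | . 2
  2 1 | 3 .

Step 1. [r1c3∈{4}] r1c3 has the single candidate 4 ⇒ r1c3=4.
Step 2. [r2c1∈{3}] r2c1 is down to just 3. So r2c1=3.
Step 3. [r3c3∈{1}] r3c3's peers cover all but 1. So r3c3=1.
Step 4. [r4c4∈{4}] only 4 remains possible at r4c4 ⇒ r4c4=4.
Step 5. [r2c2∈{4}] r2c2 has the single candidate 4. So r2c2=4.
Step 6. [r1c1∈{1}] only 1 remains possible at r1c1. So r1c1=1.
Step 7. [r3c2∈{3}] only 3 remains possible at r3c2, so r3c2=3.
Step 8. [r1c4∈{3}] r1c4 is down to just 3 ⇒ r1c4=3.
Step 9. [r2c3∈{2}] only 2 remains possible at r2c3. So r2c3=2.

Answer: 1 2 4 3 / 3 4 2 1 / 4 3 1 2 / 2 1 3 4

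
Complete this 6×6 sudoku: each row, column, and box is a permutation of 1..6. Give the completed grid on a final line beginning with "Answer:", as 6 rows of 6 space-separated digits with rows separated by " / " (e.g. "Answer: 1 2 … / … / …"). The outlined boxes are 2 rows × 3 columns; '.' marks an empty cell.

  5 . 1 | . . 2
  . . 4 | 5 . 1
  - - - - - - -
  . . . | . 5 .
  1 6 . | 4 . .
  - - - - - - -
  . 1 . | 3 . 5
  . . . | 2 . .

Step 1. [r6c6∈{4,6}] in col 6, 4 fits only at r6c6. So r6c6=4.
Step 2. [r5c5∈{6}] nothing but 6 survives at r5c5 ⇒ r5c5=6.
Step 3. [r1c2∈{3}] nothing but 3 survives at r1c2. So r1c2=3.
Step 4. [r6c3∈{3,5,6}] across col 3, 6 lands solely at r6c3, so r6c3=6.
Step 5. [r5c3∈{2}] nothing but 2 survives at r5c3 ⇒ r5c3=2.
Step 6. [r4c6∈{3}] r4c6 is down to just 3 ⇒ r4c6=3.
Step 7. [r2c2∈{2}] r2c2 is down to just 2 ⇒ r2c2=2.
Step 8. [r3c1∈{2,3,4}] r3c1 is the only open cell in row 3 admitting 2 ⇒ r3c1=2.
Step 9. [r3c4∈{1,6}] in row 3, 1 fits only at r3c4 ⇒ r3c4=1.
Step 10. [r2c1∈{6}] r2c1 is down to just 6 ⇒ r2c1=6.
Step 11. [r1c4∈{6}] nothing but 6 survives at r1c4. So r1c4=6.
Step 12. [r3c2∈{4}] r3c2's peers cover all but 4. So r3c2=4.
Step 13. [r2c5∈{3}] r2c5 is down to just 3, so r2c5=3.
Step 14. [r6c2∈{5}] r6c2 has the single candidate 5 ⇒ r6c2=5.
Step 15. [r3c3∈{3}] nothing but 3 survives at r3c3, so r3c3=3.
Step 16. [r3c6∈{6}] r3c6 has the single candidate 6. So r3c6=6.
Step 17. [r4c5∈{2}] r4c5 is down to just 2, so r4c5=2.
Step 18. [r1c5∈{4}] r1c5 is down to just 4, so r1c5=4.
Step 19. [r6c1∈{3}] nothing but 3 survives at r6c1, so r6c1=3.
Step 20. [r4c3∈{5}] r4c3 has the single candidate 5, so r4c3=5.
Step 21. [r6c5∈{1}] r6c5 is down to just 1 ⇒ r6c5=1.
Step 22. [r5c1∈{4}] only 4 remains possible at r5c1. So r5c1=4.

Answer: 5 3 1 6 4 2 / 6 2 4 5 3 1 / 2 4 3 1 5 6 / 1 6 5 4 2 3 / 4 1 2 3 6 5 / 3 5 6 2 1 4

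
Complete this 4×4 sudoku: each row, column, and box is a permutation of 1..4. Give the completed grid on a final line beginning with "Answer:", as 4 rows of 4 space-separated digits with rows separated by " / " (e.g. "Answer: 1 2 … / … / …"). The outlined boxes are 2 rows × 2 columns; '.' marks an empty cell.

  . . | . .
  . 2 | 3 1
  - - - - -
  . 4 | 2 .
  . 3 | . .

Step 1. [r1c3∈{4}] nothing but 4 survives at r1c3 ⇒ r1c3=4.
Step 2. [r3c1∈{1}] r3c1 has the single candidate 1 ⇒ r3c1=1.
Step 3. [r2c1∈{4}] r2c1 has the single candidate 4, so r2c1=4.
Step 4. [r4c4∈{4}] nothing but 4 survives at r4c4, so r4c4=4.
Step 5. [r1c1∈{3}] nothing but 3 survives at r1c1, so r1c1=3.
Step 6. [r4c3∈{1}] r4c3 has the single candidate 1, so r4c3=1.
Step 7. [r1c4∈{2}] nothing but 2 survives at r1c4, so r1c4=2.
Step 8. [r1c2∈{1}] nothing but 1 survives at r1c2. So r1c2=1.
Step 9. [r4c1∈{2}] only 2 remains possible at r4c1 ⇒ r4c1=2.
Step 10. [r3c4∈{3}] nothing but 3 survives at r3c4. So r3c4=3.

Answer: 3 1 4 2 / 4 2 3 1 / 1 4 2 3 / 2 3 1 4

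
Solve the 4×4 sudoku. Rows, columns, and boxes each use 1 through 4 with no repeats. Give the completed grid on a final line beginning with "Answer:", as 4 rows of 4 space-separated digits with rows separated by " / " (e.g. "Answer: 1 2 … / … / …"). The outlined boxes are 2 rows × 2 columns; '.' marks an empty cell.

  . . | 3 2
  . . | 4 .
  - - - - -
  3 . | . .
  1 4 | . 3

Step 1. [r2c2∈{1,2,3}] row 2 places 3 nowhere but r2c2 ⇒ r2c2=3.
Step 2. [r3c3∈{1,2}] in col 3, 1 fits only at r3c3 ⇒ r3c3=1.
Step 3. [r3c4∈{4}] r3c4's peers cover all but 4 ⇒ r3c4=4.
Step 4. [r1c1∈{4}] nothing but 4 survives at r1c1 ⇒ r1c1=4.
Step 5. [r2c1∈{2}] r2c1 has the single candidate 2, so r2c1=2.
Step 6. [r2c4∈{1}] nothing but 1 survives at r2c4. So r2c4=1.
Step 7. [r4c3∈{2}] r4c3 is down to just 2. So r4c3=2.
Step 8. [r3c2∈{2}] nothing but 2 survives at r3c2, so r3c2=2.
Step 9. [r1c2∈{1}] only 1 remains possible at r1c2, so r1c2=1.

Answer: 4 1 3 2 / 2 3 4 1 / 3 2 1 4 / 1 4 2 3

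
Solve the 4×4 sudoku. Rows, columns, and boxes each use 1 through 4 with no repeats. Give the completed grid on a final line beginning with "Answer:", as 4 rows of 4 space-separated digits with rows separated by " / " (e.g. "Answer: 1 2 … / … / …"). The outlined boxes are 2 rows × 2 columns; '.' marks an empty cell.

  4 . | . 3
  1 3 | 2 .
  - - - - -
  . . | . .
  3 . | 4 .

Step 1. [r3c1∈{2}] r3c1 has the single candidate 2 ⇒ r3c1=2.
Step 2. [r3c4∈{1}] r3c4 is down to just 1, so r3c4=1.
Step 3. [r4c4∈{2}] r4c4 is down to just 2 ⇒ r4c4=2.
Step 4. [r1c3∈{1}] r1c3 has the single candidate 1, so r1c3=1.
Step 5. [r1c2∈{2}] r1c2's peers cover all but 2. So r1c2=2.
Step 6. [r3c2∈{4}] nothing but 4 survives at r3c2. So r3c2=4.
Step 7. [r3c3∈{3}] r3c3 is down to just 3 ⇒ r3c3=3.
Step 8. [r4c2∈{1}] r4c2's peers cover all but 1 ⇒ r4c2=1.
Step 9. [r2c4∈{4}] r2c4 is down to just 4. So r2c4=4.

Answer: 4 2 1 3 / 1 3 2 4 / 2 4 3 1 / 3 1 4 2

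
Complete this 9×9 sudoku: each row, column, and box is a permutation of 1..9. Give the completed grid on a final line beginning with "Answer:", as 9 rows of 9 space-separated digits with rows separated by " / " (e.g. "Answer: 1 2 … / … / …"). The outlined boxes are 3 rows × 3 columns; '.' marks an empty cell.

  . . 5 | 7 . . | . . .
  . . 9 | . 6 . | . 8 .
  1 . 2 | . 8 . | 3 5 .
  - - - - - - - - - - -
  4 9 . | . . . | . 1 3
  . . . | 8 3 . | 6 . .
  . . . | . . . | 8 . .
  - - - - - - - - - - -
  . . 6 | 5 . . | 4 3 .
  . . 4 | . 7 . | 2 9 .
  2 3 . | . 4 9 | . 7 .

Step 1. [r3c6∈{4}] r3c6 has the single candidate 4, so r3c6=4.
Step 2. [r5c9∈{2,4,5,7,9}] r5c9 is the only open cell in row 5 admitting 9. So r5c9=9.
Step 3. [r6c4∈{1,2,4,6,9}] across col 4, 4 lands solely at r6c4. So r6c4=4.
Step 4. [r2c6∈{1,2,3,5}] in row 2, 5 fits only at r2c6 ⇒ r2c6=5.
Step 5. [r1c8∈{2,4,6}] in col 8, 6 fits only at r1c8 ⇒ r1c8=6.
Step 6. [r6c1∈{3,5,6,7}] across col 1, 6 lands solely at r6c1. So r6c1=6.
Step 7. [r6c8∈{2}] only 2 remains possible at r6c8, so r6c8=2.
Step 8. [r5c2∈{1,2,5,7}] col 2 places 2 nowhere but r5c2, so r5c2=2.
Step 9. [r3c9∈{7}] only 7 remains possible at r3c9. So r3c9=7.
Step 10. [r6c9∈{5}] r6c9 is down to just 5 ⇒ r6c9=5.
Step 11. [r2c7∈{1}] r2c7 is down to just 1, so r2c7=1.
Step 12. [r8c2∈{1,5,8}] in col 2, 5 fits only at r8c2. So r8c2=5.
Step 13. [r8c1∈{8}] r8c1 is down to just 8 ⇒ r8c1=8.
Step 14. [r9c3∈{1}] r9c3 is down to just 1 ⇒ r9c3=1.
Step 15. [r8c4∈{1,3,6}] 1 has one home in col 4: r8c4 ⇒ r8c4=1.
Step 16. [r5c3∈{7}] r5c3 is down to just 7. So r5c3=7.
Step 17. [r5c6∈{1}] nothing but 1 survives at r5c6. So r5c6=1.
Step 18. [r2c4∈{2,3}] r2c4 is the only open cell in col 4 admitting 3 ⇒ r2c4=3.
Step 19. [r1c6∈{2}] nothing but 2 survives at r1c6 ⇒ r1c6=2.
Step 20. [r9c4∈{6}] r9c4 is down to just 6. So r9c4=6.
Step 21. [r7c2∈{7}] r7c2 has the single candidate 7 ⇒ r7c2=7.
Step 22. [r1c9∈{4}] nothing but 4 survives at r1c9. So r1c9=4.
Step 23. [r7c9∈{1,8}] row 7 places 1 nowhere but r7c9, so r7c9=1.
Step 24. [r7c5∈{2}] nothing but 2 survives at r7c5, so r7c5=2.
Step 25. [r4c6∈{6,7}] r4c6 is the only open cell in row 4 admitting 6. So r4c6=6.
Step 26. [r1c7∈{9}] only 9 remains possible at r1c7 ⇒ r1c7=9.
Step 27. [r6c3∈{3}] r6c3 has the single candidate 3, so r6c3=3.
Step 28. [r3c4∈{9}] only 9 remains possible at r3c4. So r3c4=9.
Step 29. [r7c1∈{9}] only 9 remains possible at r7c1 ⇒ r7c1=9.
Step 30. [r4c5∈{5}] only 5 remains possible at r4c5. So r4c5=5.
Step 31. [r9c7∈{5}] r9c7 has the single candidate 5 ⇒ r9c7=5.
Step 32. [r2c9∈{2}] only 2 remains possible at r2c9 ⇒ r2c9=2.
Step 33. [r4c4∈{2}] only 2 remains possible at r4c4, so r4c4=2.
Step 34. [r4c7∈{7}] only 7 remains possible at r4c7. So r4c7=7.
Step 35. [r1c1∈{3}] r1c1's peers cover all but 3. So r1c1=3.
Step 36. [r9c9∈{8}] only 8 remains possible at r9c9, so r9c9=8.
Step 37. [r2c2∈{4}] r2c2 is down to just 4 ⇒ r2c2=4.
Step 38. [r2c1∈{7}] nothing but 7 survives at r2c1 ⇒ r2c1=7.
Step 39. [r6c6∈{7}] nothing but 7 survives at r6c6. So r6c6=7.
Step 40. [r4c3∈{8}] only 8 remains possible at r4c3 ⇒ r4c3=8.
Step 41. [r5c8∈{4}] r5c8 has the single candidate 4. So r5c8=4.
Step 42. [r8c9∈{6}] nothing but 6 survives at r8c9. So r8c9=6.
Step 43. [r8c6∈{3}] only 3 remains possible at r8c6. So r8c6=3.
Step 44. [r5c1∈{5}] r5c1 has the single candidate 5. So r5c1=5.
Step 45. [r6c5∈{9}] r6c5 has the single candidate 9 ⇒ r6c5=9.
Step 46. [r1c2∈{8}] r1c2 is down to just 8. So r1c2=8.
Step 47. [r7c6∈{8}] only 8 remains possible at r7c6. So r7c6=8.
Step 48. [r6c2∈{1}] only 1 remains possible at r6c2. So r6c2=1.
Step 49. [r3c2∈{6}] nothing but 6 survives at r3c2 ⇒ r3c2=6.
Step 50. [r1c5∈{1}] r1c5 has the single candidate 1 ⇒ r1c5=1.

Answer: 3 8 5 7 1 2 9 6 4 / 7 4 9 3 6 5 1 8 2 / 1 6 2 9 8 4 3 5 7 / 4 9 8 2 5 6 7 1 3 / 5 2 7 8 3 1 6 4 9 / 6 1 3 4 9 7 8 2 5 / 9 7 6 5 2 8 4 3 1 / 8 5 4 1 7 3 2 9 6 / 2 3 1 6 4 9 5 7 8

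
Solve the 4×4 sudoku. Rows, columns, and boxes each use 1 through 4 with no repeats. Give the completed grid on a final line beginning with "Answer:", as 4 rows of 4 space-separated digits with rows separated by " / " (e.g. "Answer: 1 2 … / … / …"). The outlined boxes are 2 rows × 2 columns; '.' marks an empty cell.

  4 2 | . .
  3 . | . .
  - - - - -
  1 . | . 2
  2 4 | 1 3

Step 1. [r2c4∈{1,4}] col 4 places 4 nowhere but r2c4. So r2c4=4.
Step 2. [r2c3∈{2}] only 2 remains possible at r2c3 ⇒ r2c3=2.
Step 3. [r1c4∈{1}] r1c4 has the single candidate 1. So r1c4=1.
Step 4. [r1c3∈{3}] r1c3 is down to just 3 ⇒ r1c3=3.
Step 5. [r2c2∈{1}] r2c2's peers cover all but 1 ⇒ r2c2=1.
Step 6. [r3c2∈{3}] nothing but 3 survives at r3c2, so r3c2=3.
Step 7. [r3c3∈{4}] r3c3 is down to just 4 ⇒ r3c3=4.

Answer: 4 2 3 1 / 3 1 2 4 / 1 3 4 2 / 2 4 1 3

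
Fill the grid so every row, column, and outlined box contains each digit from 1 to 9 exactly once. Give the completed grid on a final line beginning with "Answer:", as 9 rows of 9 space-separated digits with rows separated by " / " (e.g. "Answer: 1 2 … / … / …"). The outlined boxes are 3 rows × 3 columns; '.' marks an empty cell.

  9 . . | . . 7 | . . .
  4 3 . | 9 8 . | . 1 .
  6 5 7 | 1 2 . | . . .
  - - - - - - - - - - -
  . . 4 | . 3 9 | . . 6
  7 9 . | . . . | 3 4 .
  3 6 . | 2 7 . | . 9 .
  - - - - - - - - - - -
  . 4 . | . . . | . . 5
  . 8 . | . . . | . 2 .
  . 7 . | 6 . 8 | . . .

Step 1. [r4c1∈{1,2,5,8}] r4c1 is the only open cell in col 1 admitting 8. So r4c1=8.
Step 2. [r4c4∈{5}] r4c4's peers cover all but 5, so r4c4=5.
Step 3. [r2c3∈{2}] nothing but 2 survives at r2c3 ⇒ r2c3=2.
Step 4. [r1c8∈{3,5,6,8}] in col 8, 5 fits only at r1c8. So r1c8=5.
Step 5. [r7c8∈{3,6,7,8}] r7c8 is the only open cell in col 8 admitting 6. So r7c8=6.
Step 6. [r7c7∈{1,7,8,9}] 8 has one home in row 7: r7c7 ⇒ r7c7=8.
Step 7. [r6c9∈{1,8}] in row 6, 8 fits only at r6c9 ⇒ r6c9=8.
Step 8. [r5c3∈{1,5}] row 5 places 5 nowhere but r5c3. So r5c3=5.
Step 9. [r6c3∈{1}] only 1 remains possible at r6c3, so r6c3=1.
Step 10. [r4c7∈{1,2,7}] across row 4, 1 lands solely at r4c7 ⇒ r4c7=1.
Step 11. [r9c8∈{3}] r9c8 has the single candidate 3, so r9c8=3.
Step 12. [r9c3∈{9}] r9c3's peers cover all but 9. So r9c3=9.
Step 13. [r9c7∈{4}] only 4 remains possible at r9c7 ⇒ r9c7=4.
Step 14. [r7c3∈{3}] r7c3 is down to just 3 ⇒ r7c3=3.
Step 15. [r9c1∈{1,2,5}] 2 has one home in row 9: r9c1, so r9c1=2.
Step 16. [r7c1∈{1}] only 1 remains possible at r7c1. So r7c1=1.
Step 17. [r9c5∈{1,5}] r9c5 is the only open cell in row 9 admitting 5, so r9c5=5.
Step 18. [r1c7∈{2,6}] 2 has one home in col 7: r1c7, so r1c7=2.
Step 19. [r1c5∈{4,6}] row 1 places 6 nowhere but r1c5, so r1c5=6.
Step 20. [r8c5∈{1,4,9}] r8c5 is the only open cell in col 5 admitting 4 ⇒ r8c5=4.
Step 21. [r1c4∈{3,4}] col 4 places 4 nowhere but r1c4, so r1c4=4.
Step 22. [r8c6∈{1,3}] 1 has one home in box 8: r8c6, so r8c6=1.
Step 23. [r3c7∈{9}] r3c7's peers cover all but 9. So r3c7=9.
Step 24. [r8c7∈{7}] r8c7's peers cover all but 7 ⇒ r8c7=7.
Step 25. [r1c9∈{3}] nothing but 3 survives at r1c9 ⇒ r1c9=3.
Step 26. [r8c4∈{3}] r8c4 is down to just 3 ⇒ r8c4=3.
Step 27. [r8c9∈{9}] nothing but 9 survives at r8c9. So r8c9=9.
Step 28. [r2c6∈{5}] r2c6 has the single candidate 5 ⇒ r2c6=5.
Step 29. [r3c8∈{8}] r3c8 has the single candidate 8 ⇒ r3c8=8.
Step 30. [r5c4∈{8}] r5c4 has the single candidate 8, so r5c4=8.
Step 31. [r9c9∈{1}] nothing but 1 survives at r9c9. So r9c9=1.
Step 32. [r3c9∈{4}] r3c9 has the single candidate 4, so r3c9=4.
Step 33. [r7c6∈{2}] r7c6 is down to just 2, so r7c6=2.
Step 34. [r6c6∈{4}] r6c6 is down to just 4 ⇒ r6c6=4.
Step 35. [r1c3∈{8}] r1c3 has the single candidate 8. So r1c3=8.
Step 36. [r8c1∈{5}] r8c1's peers cover all but 5 ⇒ r8c1=5.
Step 37. [r2c7∈{6}] nothing but 6 survives at r2c7, so r2c7=6.
Step 38. [r5c9∈{2}] r5c9 is down to just 2, so r5c9=2.
Step 39. [r2c9∈{7}] nothing but 7 survives at r2c9, so r2c9=7.
Step 40. [r5c6∈{6}] r5c6 has the single candidate 6. So r5c6=6.
Step 41. [r4c8∈{7}] nothing but 7 survives at r4c8, so r4c8=7.
Step 42. [r8c3∈{6}] r8c3 has the single candidate 6, so r8c3=6.
Step 43. [r7c5∈{9}] r7c5 is down to just 9 ⇒ r7c5=9.
Step 44. [r3c6∈{3}] nothing but 3 survives at r3c6. So r3c6=3.
Step 45. [r5c5∈{1}] r5c5's peers cover all but 1 ⇒ r5c5=1.
Step 46. [r1c2∈{1}] nothing but 1 survives at r1c2 ⇒ r1c2=1.
Step 47. [r6c7∈{5}] r6c7 has the single candidate 5. So r6c7=5.
Step 48. [r7c4∈{7}] r7c4 has the single candidate 7, so r7c4=7.
Step 49. [r4c2∈{2}] r4c2's peers cover all but 2. So r4c2=2.

Answer: 9 1 8 4 6 7 2 5 3 / 4 3 2 9 8 5 6 1 7 / 6 5 7 1 2 3 9 8 4 / 8 2 4 5 3 9 1 7 6 / 7 9 5 8 1 6 3 4 2 / 3 6 1 2 7 4 5 9 8 / 1 4 3 7 9 2 8 6 5 / 5 8 6 3 4 1 7 2 9 / 2 7 9 6 5 8 4 3 1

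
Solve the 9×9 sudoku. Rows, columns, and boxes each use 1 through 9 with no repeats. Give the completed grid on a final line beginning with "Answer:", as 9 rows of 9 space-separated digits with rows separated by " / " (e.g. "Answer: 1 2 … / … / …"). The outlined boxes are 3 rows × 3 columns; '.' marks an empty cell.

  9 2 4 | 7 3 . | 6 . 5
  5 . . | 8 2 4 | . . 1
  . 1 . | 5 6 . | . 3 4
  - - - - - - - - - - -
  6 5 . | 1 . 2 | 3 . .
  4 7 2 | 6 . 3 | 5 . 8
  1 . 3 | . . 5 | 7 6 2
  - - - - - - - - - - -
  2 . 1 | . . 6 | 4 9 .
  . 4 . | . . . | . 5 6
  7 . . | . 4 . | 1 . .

Step 1. [r8c6∈{1,7,8,9}] across col 6, 7 lands solely at r8c6, so r8c6=7.
Step 2. [r9c6∈{8,9}] r9c6 is the only open cell in col 6 admitting 8, so r9c6=8.
Step 3. [r8c7∈{2,8}] across box 9, 8 lands solely at r8c7, so r8c7=8.
Step 4. [r8c3∈{9}] r8c3 has the single candidate 9. So r8c3=9.
Step 5. [r7c4∈{3}] r7c4's peers cover all but 3. So r7c4=3.
Step 6. [r5c5∈{9}] only 9 remains possible at r5c5 ⇒ r5c5=9.
Step 7. [r4c3∈{8}] nothing but 8 survives at r4c3, so r4c3=8.
Step 8. [r2c2∈{3,6}] across row 2, 3 lands solely at r2c2, so r2c2=3.
Step 9. [r2c3∈{6,7}] row 2 places 6 nowhere but r2c3 ⇒ r2c3=6.
Step 10. [r2c7∈{9}] r2c7 has the single candidate 9 ⇒ r2c7=9.
Step 11. [r9c4∈{2,9}] in row 9, 9 fits only at r9c4. So r9c4=9.
Step 12. [r3c3∈{7}] r3c3 has the single candidate 7 ⇒ r3c3=7.
Step 13. [r4c8∈{4}] r4c8's peers cover all but 4 ⇒ r4c8=4.
Step 14. [r4c9∈{9}] r4c9's peers cover all but 9 ⇒ r4c9=9.
Step 15. [r8c5∈{1}] r8c5 has the single candidate 1 ⇒ r8c5=1.
Step 16. [r5c8∈{1}] nothing but 1 survives at r5c8. So r5c8=1.
Step 17. [r8c4∈{2}] nothing but 2 survives at r8c4, so r8c4=2.
Step 18. [r7c2∈{8}] nothing but 8 survives at r7c2. So r7c2=8.
Step 19. [r8c1∈{3}] only 3 remains possible at r8c1, so r8c1=3.
Step 20. [r4c5∈{7}] r4c5 is down to just 7, so r4c5=7.
Step 21. [r9c9∈{3}] r9c9's peers cover all but 3, so r9c9=3.
Step 22. [r3c6∈{9}] r3c6 is down to just 9 ⇒ r3c6=9.
Step 23. [r3c1∈{8}] r3c1's peers cover all but 8. So r3c1=8.
Step 24. [r7c9∈{7}] only 7 remains possible at r7c9, so r7c9=7.
Step 25. [r6c5∈{8}] r6c5 is down to just 8. So r6c5=8.
Step 26. [r3c7∈{2}] only 2 remains possible at r3c7. So r3c7=2.
Step 27. [r2c8∈{7}] only 7 remains possible at r2c8, so r2c8=7.
Step 28. [r9c2∈{6}] r9c2 is down to just 6, so r9c2=6.
Step 29. [r6c4∈{4}] r6c4 is down to just 4 ⇒ r6c4=4.
Step 30. [r1c8∈{8}] r1c8 has the single candidate 8 ⇒ r1c8=8.
Step 31. [r9c8∈{2}] r9c8 is down to just 2 ⇒ r9c8=2.
Step 32. [r6c2∈{9}] r6c2 has the single candidate 9 ⇒ r6c2=9.
Step 33. [r9c3∈{5}] r9c3 has the single candidate 5, so r9c3=5.
Step 34. [r7c5∈{5}] r7c5 is down to just 5. So r7c5=5.
Step 35. [r1c6∈{1}] nothing but 1 survives at r1c6 ⇒ r1c6=1.

Answer: 9 2 4 7 3 1 6 8 5 / 5 3 6 8 2 4 9 7 1 / 8 1 7 5 6 9 2 3 4 / 6 5 8 1 7 2 3 4 9 / 4 7 2 6 9 3 5 1 8 / 1 9 3 4 8 5 7 6 2 / 2 8 1 3 5 6 4 9 7 / 3 4 9 2 1 7 8 5 6 / 7 6 5 9 4 8 1 2 3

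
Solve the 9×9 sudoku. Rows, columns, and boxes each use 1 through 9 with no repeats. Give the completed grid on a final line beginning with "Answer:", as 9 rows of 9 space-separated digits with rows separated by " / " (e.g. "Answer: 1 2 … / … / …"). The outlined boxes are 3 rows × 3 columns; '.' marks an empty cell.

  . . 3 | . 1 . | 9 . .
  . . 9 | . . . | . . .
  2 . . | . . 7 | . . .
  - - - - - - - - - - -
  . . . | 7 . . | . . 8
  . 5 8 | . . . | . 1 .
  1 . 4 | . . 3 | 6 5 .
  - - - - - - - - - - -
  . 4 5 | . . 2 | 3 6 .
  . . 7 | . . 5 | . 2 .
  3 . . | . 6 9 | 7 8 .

Step 1. [r5c9∈{2,3,4,7,9}] r5c9 is the only open cell in row 5 admitting 3, so r5c9=3.
Step 2. [r6c9∈{2,7,9}] in box 6, 7 fits only at r6c9 ⇒ r6c9=7.
Step 3. [r4c5∈{2,4,5,9}] 5 has one home in row 4: r4c5. So r4c5=5.
Step 4. [r9c9∈{1,4,5}] in row 9, 5 fits only at r9c9, so r9c9=5.
Step 5. [r9c4∈{1,4}] across row 9, 4 lands solely at r9c4 ⇒ r9c4=4.
Step 6. [r5c1∈{6,7,9}] in row 5, 7 fits only at r5c1. So r5c1=7.
Step 7. [r4c2∈{2,3,6,9}] in row 4, 3 fits only at r4c2, so r4c2=3.
Step 8. [r4c6∈{1,4,6}] row 4 places 1 nowhere but r4c6. So r4c6=1.
Step 9. [r4c8∈{4,9}] r4c8 is the only open cell in col 8 admitting 9, so r4c8=9.
Step 10. [r4c7∈{2,4}] across row 4, 4 lands solely at r4c7. So r4c7=4.
Step 11. [r8c7∈{1}] nothing but 1 survives at r8c7 ⇒ r8c7=1.
Step 12. [r4c1∈{6}] nothing but 6 survives at r4c1, so r4c1=6.
Step 13. [r3c3∈{1,6}] across col 3, 6 lands solely at r3c3. So r3c3=6.
Step 14. [r8c9∈{4,9}] across row 8, 4 lands solely at r8c9. So r8c9=4.
Step 15. [r6c2∈{2,9}] across box 4, 9 lands solely at r6c2, so r6c2=9.
Step 16. [r5c7∈{2}] r5c7 has the single candidate 2 ⇒ r5c7=2.
Step 17. [r9c3∈{1,2}] col 3 places 1 nowhere but r9c3. So r9c3=1.
Step 18. [r8c1∈{8,9}] 9 has one home in row 8: r8c1. So r8c1=9.
Step 19. [r7c1∈{8}] r7c1 has the single candidate 8 ⇒ r7c1=8.
Step 20. [r3c9∈{1}] only 1 remains possible at r3c9, so r3c9=1.
Step 21. [r3c2∈{8}] nothing but 8 survives at r3c2 ⇒ r3c2=8.
Step 22. [r2c7∈{5,8}] col 7 places 8 nowhere but r2c7 ⇒ r2c7=8.
Step 23. [r1c6∈{4,6,8}] 8 has one home in col 6: r1c6, so r1c6=8.
Step 24. [r1c2∈{7}] r1c2 has the single candidate 7 ⇒ r1c2=7.
Step 25. [r1c8∈{4}] r1c8 has the single candidate 4 ⇒ r1c8=4.
Step 26. [r3c5∈{3,4,9}] in row 3, 4 fits only at r3c5 ⇒ r3c5=4.
Step 27. [r2c6∈{6}] r2c6 is down to just 6 ⇒ r2c6=6.
Step 28. [r2c9∈{2}] only 2 remains possible at r2c9 ⇒ r2c9=2.
Step 29. [r2c5∈{3}] r2c5 has the single candidate 3. So r2c5=3.
Step 30. [r2c4∈{5}] nothing but 5 survives at r2c4. So r2c4=5.
Step 31. [r6c5∈{2,8}] across col 5, 2 lands solely at r6c5 ⇒ r6c5=2.
Step 32. [r5c4∈{6,9}] r5c4 is the only open cell in row 5 admitting 6, so r5c4=6.
Step 33. [r8c5∈{8}] r8c5's peers cover all but 8, so r8c5=8.
Step 34. [r1c9∈{6}] r1c9 has the single candidate 6 ⇒ r1c9=6.
Step 35. [r3c7∈{5}] nothing but 5 survives at r3c7 ⇒ r3c7=5.
Step 36. [r5c5∈{9}] nothing but 9 survives at r5c5 ⇒ r5c5=9.
Step 37. [r1c1∈{5}] only 5 remains possible at r1c1. So r1c1=5.
Step 38. [r7c9∈{9}] only 9 remains possible at r7c9, so r7c9=9.
Step 39. [r7c4∈{1}] only 1 remains possible at r7c4, so r7c4=1.
Step 40. [r6c4∈{8}] r6c4 is down to just 8, so r6c4=8.
Step 41. [r2c8∈{7}] r2c8 is down to just 7 ⇒ r2c8=7.
Step 42. [r1c4∈{2}] r1c4 has the single candidate 2. So r1c4=2.
Step 43. [r2c2∈{1}] r2c2 is down to just 1. So r2c2=1.
Step 44. [r8c4∈{3}] only 3 remains possible at r8c4 ⇒ r8c4=3.
Step 45. [r7c5∈{7}] r7c5 has the single candidate 7 ⇒ r7c5=7.
Step 46. [r5c6∈{4}] only 4 remains possible at r5c6 ⇒ r5c6=4.
Step 47. [r4c3∈{2}] r4c3's peers cover all but 2. So r4c3=2.
Step 48. [r8c2∈{6}] only 6 remains possible at r8c2. So r8c2=6.
Step 49. [r9c2∈{2}] nothing but 2 survives at r9c2, so r9c2=2.
Step 50. [r3c8∈{3}] only 3 remains possible at r3c8, so r3c8=3.
Step 51. [r3c4∈{9}] only 9 remains possible at r3c4, so r3c4=9.
Step 52. [r2c1∈{4}] r2c1 has the single candidate 4, so r2c1=4.

Answer: 5 7 3 2 1 8 9 4 6 / 4 1 9 5 3 6 8 7 2 / 2 8 6 9 4 7 5 3 1 / 6 3 2 7 5 1 4 9 8 / 7 5 8 6 9 4 2 1 3 / 1 9 4 8 2 3 6 5 7 / 8 4 5 1 7 2 3 6 9 / 9 6 7 3 8 5 1 2 4 / 3 2 1 4 6 9 7 8 5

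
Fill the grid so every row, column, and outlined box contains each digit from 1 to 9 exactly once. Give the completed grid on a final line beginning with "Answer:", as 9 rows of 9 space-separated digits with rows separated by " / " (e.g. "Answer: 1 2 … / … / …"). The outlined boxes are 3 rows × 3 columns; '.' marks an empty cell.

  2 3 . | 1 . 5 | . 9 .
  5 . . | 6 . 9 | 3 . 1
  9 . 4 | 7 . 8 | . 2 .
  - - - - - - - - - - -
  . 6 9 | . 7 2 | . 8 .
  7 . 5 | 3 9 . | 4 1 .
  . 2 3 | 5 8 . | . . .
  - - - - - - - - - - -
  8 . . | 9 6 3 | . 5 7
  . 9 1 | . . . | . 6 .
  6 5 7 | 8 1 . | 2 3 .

Step 1. [r9c6∈{4}] only 4 remains possible at r9c6 ⇒ r9c6=4.
Step 2. [r1c7∈{6,7,8}] in row 1, 7 fits only at r1c7, so r1c7=7.
Step 3. [r1c9∈{4,6,8}] box 3 places 8 nowhere but r1c9, so r1c9=8.
Step 4. [r6c1∈{1,4}] across row 6, 4 lands solely at r6c1 ⇒ r6c1=4.
Step 5. [r6c7∈{6,9}] 9 has one home in col 7: r6c7, so r6c7=9.
Step 6. [r6c9∈{6}] only 6 remains possible at r6c9. So r6c9=6.
Step 7. [r3c9∈{5}] r3c9 is down to just 5 ⇒ r3c9=5.
Step 8. [r2c5∈{2,4}] in row 2, 2 fits only at r2c5. So r2c5=2.
Step 9. [r2c3∈{8}] r2c3 has the single candidate 8 ⇒ r2c3=8.
Step 10. [r1c3∈{6}] r1c3 is down to just 6, so r1c3=6.
Step 11. [r5c9∈{2}] r5c9 is down to just 2, so r5c9=2.
Step 12. [r4c4∈{4}] r4c4's peers cover all but 4, so r4c4=4.
Step 13. [r2c8∈{4}] r2c8 has the single candidate 4, so r2c8=4.
Step 14. [r6c8∈{7}] r6c8 is down to just 7 ⇒ r6c8=7.
Step 15. [r4c7∈{5}] r4c7's peers cover all but 5. So r4c7=5.
Step 16. [r5c2∈{8}] r5c2 has the single candidate 8. So r5c2=8.
Step 17. [r4c1∈{1}] r4c1 has the single candidate 1. So r4c1=1.
Step 18. [r7c7∈{1}] r7c7's peers cover all but 1. So r7c7=1.
Step 19. [r3c5∈{3}] r3c5 has the single candidate 3, so r3c5=3.
Step 20. [r3c7∈{6}] only 6 remains possible at r3c7. So r3c7=6.
Step 21. [r8c1∈{3}] nothing but 3 survives at r8c1, so r8c1=3.
Step 22. [r2c2∈{7}] r2c2 has the single candidate 7 ⇒ r2c2=7.
Step 23. [r8c6∈{7}] r8c6 is down to just 7 ⇒ r8c6=7.
Step 24. [r8c7∈{8}] r8c7's peers cover all but 8 ⇒ r8c7=8.
Step 25. [r5c6∈{6}] r5c6 has the single candidate 6 ⇒ r5c6=6.
Step 26. [r4c9∈{3}] nothing but 3 survives at r4c9. So r4c9=3.
Step 27. [r8c9∈{4}] r8c9 is down to just 4 ⇒ r8c9=4.
Step 28. [r8c5∈{5}] r8c5 has the single candidate 5, so r8c5=5.
Step 29. [r9c9∈{9}] nothing but 9 survives at r9c9, so r9c9=9.
Step 30. [r3c2∈{1}] r3c2's peers cover all but 1, so r3c2=1.
Step 31. [r1c5∈{4}] r1c5 has the single candidate 4. So r1c5=4.
Step 32. [r8c4∈{2}] r8c4 is down to just 2. So r8c4=2.
Step 33. [r7c2∈{4}] r7c2 has the single candidate 4 ⇒ r7c2=4.
Step 34. [r6c6∈{1}] nothing but 1 survives at r6c6 ⇒ r6c6=1.
Step 35. [r7c3∈{2}] only 2 remains possible at r7c3, so r7c3=2.

Answer: 2 3 6 1 4 5 7 9 8 / 5 7 8 6 2 9 3 4 1 / 9 1 4 7 3 8 6 2 5 / 1 6 9 4 7 2 5 8 3 / 7 8 5 3 9 6 4 1 2 / 4 2 3 5 8 1 9 7 6 / 8 4 2 9 6 3 1 5 7 / 3 9 1 2 5 7 8 6 4 / 6 5 7 8 1 4 2 3 9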